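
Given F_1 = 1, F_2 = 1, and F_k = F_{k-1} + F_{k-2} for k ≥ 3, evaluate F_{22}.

17711

Iterating the recurrence up to F_{15} = 610 and F_{14} = 377:
F_{16} = F_{15} + F_{14} = 610 + 377 = 987
F_{17} = F_{16} + F_{15} = 987 + 610 = 1597
F_{18} = F_{17} + F_{16} = 1597 + 987 = 2584
F_{19} = F_{18} + F_{17} = 2584 + 1597 = 4181
F_{20} = F_{19} + F_{18} = 4181 + 2584 = 6765
F_{21} = F_{20} + F_{19} = 6765 + 4181 = 10946
F_{22} = F_{21} + F_{20} = 10946 + 6765 = 17711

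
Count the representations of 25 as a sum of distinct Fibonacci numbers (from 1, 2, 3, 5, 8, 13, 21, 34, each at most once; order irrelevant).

25 = 21+3+1 = 13+8+3+1 — 2 representations.

2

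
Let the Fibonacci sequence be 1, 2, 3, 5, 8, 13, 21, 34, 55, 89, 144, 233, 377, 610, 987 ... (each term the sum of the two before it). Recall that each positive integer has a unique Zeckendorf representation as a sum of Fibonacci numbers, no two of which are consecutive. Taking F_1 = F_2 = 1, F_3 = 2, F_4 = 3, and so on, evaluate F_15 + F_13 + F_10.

F_15 + F_13 + F_10 = 610 + 233 + 55 = 898.

898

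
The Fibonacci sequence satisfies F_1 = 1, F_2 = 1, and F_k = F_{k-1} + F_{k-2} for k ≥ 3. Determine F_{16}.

Iterating the recurrence up to F_{8} = 21 and F_{7} = 13:
F_{9} = F_{8} + F_{7} = 21 + 13 = 34
F_{10} = F_{9} + F_{8} = 34 + 21 = 55
F_{11} = F_{10} + F_{9} = 55 + 34 = 89
F_{12} = F_{11} + F_{10} = 89 + 55 = 144
F_{13} = F_{12} + F_{11} = 144 + 89 = 233
F_{14} = F_{13} + F_{12} = 233 + 144 = 377
F_{15} = F_{14} + F_{13} = 377 + 233 = 610
F_{16} = F_{15} + F_{14} = 610 + 377 = 987

987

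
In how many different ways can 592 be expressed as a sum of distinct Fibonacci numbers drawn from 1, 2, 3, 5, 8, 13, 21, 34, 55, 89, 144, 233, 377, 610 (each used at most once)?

16

592 = 377+144+55+13+3 = 377+144+55+13+2+1 = 377+144+55+8+5+3 = … (13 more), for 16 in all.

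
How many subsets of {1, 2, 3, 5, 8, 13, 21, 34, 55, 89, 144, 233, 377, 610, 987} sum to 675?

15

Each representation comes from the Zeckendorf form by replacing some F_k with F_{k−1} + F_{k−2} where possible.
675 = 610+55+8+2 = 610+55+5+3+2 = 610+34+21+8+2 = … (12 more), for 15 in all.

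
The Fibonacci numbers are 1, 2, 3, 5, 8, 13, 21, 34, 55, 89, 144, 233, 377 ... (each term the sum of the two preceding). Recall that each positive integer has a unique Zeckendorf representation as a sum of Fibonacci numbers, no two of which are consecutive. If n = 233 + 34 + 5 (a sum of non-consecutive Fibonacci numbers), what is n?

272

233 + 34 + 5 = 272.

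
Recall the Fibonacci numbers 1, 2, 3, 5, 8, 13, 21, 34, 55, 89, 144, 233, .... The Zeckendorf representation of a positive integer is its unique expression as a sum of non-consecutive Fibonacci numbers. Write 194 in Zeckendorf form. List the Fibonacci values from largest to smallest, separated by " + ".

Repeatedly subtract the largest Fibonacci number that fits:
144 ≤ 194 < 233, so take 144; remainder 50
34 ≤ 50 < 55, so take 34; remainder 16
13 ≤ 16 < 21, so take 13; remainder 3
3 ≤ 3 < 5, so take 3; remainder 0
So 194 = 144 + 34 + 13 + 3, with no two terms consecutive in the sequence.

144 + 34 + 13 + 3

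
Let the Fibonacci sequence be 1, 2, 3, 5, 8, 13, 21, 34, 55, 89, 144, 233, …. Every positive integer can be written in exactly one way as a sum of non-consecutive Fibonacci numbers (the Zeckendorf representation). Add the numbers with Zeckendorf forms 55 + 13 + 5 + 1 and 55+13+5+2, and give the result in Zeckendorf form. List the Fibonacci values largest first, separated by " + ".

The two numbers are 74 and 75, so their sum is 149.
subtract 144 from 149: 5 remains
subtract 5 from 5: 0 remains

144 + 5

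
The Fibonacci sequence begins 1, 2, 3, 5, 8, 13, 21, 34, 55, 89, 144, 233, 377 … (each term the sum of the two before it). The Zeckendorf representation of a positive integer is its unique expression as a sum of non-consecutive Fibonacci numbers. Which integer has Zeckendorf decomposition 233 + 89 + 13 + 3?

338

233 + 89 + 13 + 3 = 338.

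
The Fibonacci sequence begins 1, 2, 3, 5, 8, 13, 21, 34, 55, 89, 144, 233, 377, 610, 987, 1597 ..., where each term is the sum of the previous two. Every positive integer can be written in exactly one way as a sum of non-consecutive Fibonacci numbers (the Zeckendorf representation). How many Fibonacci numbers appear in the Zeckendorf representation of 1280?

Greedily peel off the largest Fibonacci term at each step:
subtract 987 from 1280: 293 remains
subtract 233 from 293: 60 remains
subtract 55 from 60: 5 remains
subtract 5 from 5: 0 remains
1280 = 987 + 233 + 55 + 5, which has 4 terms.

4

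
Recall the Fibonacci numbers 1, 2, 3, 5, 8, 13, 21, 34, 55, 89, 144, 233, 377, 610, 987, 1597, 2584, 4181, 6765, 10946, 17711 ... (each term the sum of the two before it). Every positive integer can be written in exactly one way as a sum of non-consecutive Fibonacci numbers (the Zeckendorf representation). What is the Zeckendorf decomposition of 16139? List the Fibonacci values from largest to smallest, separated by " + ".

10946 + 4181 + 987 + 21 + 3 + 1

largest Fibonacci ≤ 16139 is 10946; 16139 − 10946 = 5193
largest Fibonacci ≤ 5193 is 4181; 5193 − 4181 = 1012
largest Fibonacci ≤ 1012 is 987; 1012 − 987 = 25
largest Fibonacci ≤ 25 is 21; 25 − 21 = 4
largest Fibonacci ≤ 4 is 3; 4 − 3 = 1
largest Fibonacci ≤ 1 is 1; 1 − 1 = 0
So 16139 = 10946 + 4181 + 987 + 21 + 3 + 1, with no two terms consecutive in the sequence.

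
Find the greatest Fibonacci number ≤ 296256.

196418

196418 ≤ 296256 < 317811, so the largest Fibonacci number not exceeding 296256 is 196418.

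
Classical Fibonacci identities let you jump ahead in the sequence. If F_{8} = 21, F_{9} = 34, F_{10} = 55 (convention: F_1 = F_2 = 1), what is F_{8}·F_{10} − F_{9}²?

21·55 − 34² = 1155 − 1156 = -1. (Cassini's identity: F_{k−1}F_{k+1} − F_k² = (−1)^k.)

-1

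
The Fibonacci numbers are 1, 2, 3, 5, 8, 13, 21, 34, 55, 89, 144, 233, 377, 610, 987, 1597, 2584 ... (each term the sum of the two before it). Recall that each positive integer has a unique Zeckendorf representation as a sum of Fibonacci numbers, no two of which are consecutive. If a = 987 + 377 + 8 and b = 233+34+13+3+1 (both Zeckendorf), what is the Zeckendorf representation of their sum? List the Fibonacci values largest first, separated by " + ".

The two numbers are 1372 and 284, so their sum is 1656.
take 1597 (≤ 1656); 1656 − 1597 = 59
take 55 (≤ 59); 59 − 55 = 4
take 3 (≤ 4); 4 − 3 = 1
take 1 (≤ 1); 1 − 1 = 0

1597 + 55 + 3 + 1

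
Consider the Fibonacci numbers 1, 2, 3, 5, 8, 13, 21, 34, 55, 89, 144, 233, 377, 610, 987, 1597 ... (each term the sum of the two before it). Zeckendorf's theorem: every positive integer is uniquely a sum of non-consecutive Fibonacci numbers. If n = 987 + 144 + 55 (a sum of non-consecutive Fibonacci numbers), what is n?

987 + 144 + 55 = 1186.

1186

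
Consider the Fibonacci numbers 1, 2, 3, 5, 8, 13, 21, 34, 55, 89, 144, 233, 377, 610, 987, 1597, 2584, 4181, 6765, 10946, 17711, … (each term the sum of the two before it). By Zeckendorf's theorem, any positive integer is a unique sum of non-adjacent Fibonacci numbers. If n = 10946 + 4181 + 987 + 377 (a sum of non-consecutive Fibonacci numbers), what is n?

16491

10946 + 4181 + 987 + 377 = 16491.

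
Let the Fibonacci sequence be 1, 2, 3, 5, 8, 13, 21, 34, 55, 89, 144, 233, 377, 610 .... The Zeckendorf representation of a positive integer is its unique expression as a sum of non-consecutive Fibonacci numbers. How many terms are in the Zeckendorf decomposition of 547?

377 ≤ 547 < 610, so take 377; remainder 170
144 ≤ 170 < 233, so take 144; remainder 26
21 ≤ 26 < 34, so take 21; remainder 5
5 ≤ 5 < 8, so take 5; remainder 0
547 = 377 + 144 + 21 + 5, which has 4 terms.

4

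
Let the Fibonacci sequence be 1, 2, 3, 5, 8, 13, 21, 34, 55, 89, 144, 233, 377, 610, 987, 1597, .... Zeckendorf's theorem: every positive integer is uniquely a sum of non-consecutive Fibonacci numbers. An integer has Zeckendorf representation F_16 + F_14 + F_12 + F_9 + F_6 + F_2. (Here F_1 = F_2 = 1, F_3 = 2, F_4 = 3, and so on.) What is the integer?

1551

F_16 + F_14 + F_12 + F_9 + F_6 + F_2 = 987 + 377 + 144 + 34 + 8 + 1 = 1551.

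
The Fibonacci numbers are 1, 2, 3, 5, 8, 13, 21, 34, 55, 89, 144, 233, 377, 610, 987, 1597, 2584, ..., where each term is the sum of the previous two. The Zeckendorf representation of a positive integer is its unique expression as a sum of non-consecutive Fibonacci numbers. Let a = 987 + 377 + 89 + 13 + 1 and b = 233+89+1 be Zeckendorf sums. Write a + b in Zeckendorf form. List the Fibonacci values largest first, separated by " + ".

1597 + 144 + 34 + 13 + 2

The two numbers are 1467 and 323, so their sum is 1790.
Greedily peel off the largest Fibonacci term at each step:
1790: greatest Fibonacci not exceeding it is 1597, leaving 193
193: greatest Fibonacci not exceeding it is 144, leaving 49
49: greatest Fibonacci not exceeding it is 34, leaving 15
15: greatest Fibonacci not exceeding it is 13, leaving 2
2: greatest Fibonacci not exceeding it is 2, leaving 0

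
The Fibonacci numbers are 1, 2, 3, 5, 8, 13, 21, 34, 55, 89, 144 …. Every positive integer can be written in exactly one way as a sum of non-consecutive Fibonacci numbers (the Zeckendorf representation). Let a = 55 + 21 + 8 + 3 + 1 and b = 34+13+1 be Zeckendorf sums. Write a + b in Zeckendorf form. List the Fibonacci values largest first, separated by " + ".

The two numbers are 88 and 48, so their sum is 136.
Greedy algorithm:
largest Fibonacci ≤ 136 is 89; 136 − 89 = 47
largest Fibonacci ≤ 47 is 34; 47 − 34 = 13
largest Fibonacci ≤ 13 is 13; 13 − 13 = 0

89 + 34 + 13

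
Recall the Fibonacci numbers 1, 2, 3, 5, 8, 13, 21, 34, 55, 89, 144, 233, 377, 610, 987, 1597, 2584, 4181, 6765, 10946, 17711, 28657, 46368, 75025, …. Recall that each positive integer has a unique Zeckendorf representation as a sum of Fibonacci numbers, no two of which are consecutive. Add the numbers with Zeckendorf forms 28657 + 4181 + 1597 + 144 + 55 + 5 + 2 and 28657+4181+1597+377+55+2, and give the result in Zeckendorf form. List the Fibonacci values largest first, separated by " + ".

46368 + 17711 + 4181 + 987 + 233 + 21 + 8 + 1

The two numbers are 34641 and 34869, so their sum is 69510.
Repeatedly subtract the largest Fibonacci number that fits:
subtract 46368 from 69510: 23142 remains
subtract 17711 from 23142: 5431 remains
subtract 4181 from 5431: 1250 remains
subtract 987 from 1250: 263 remains
subtract 233 from 263: 30 remains
subtract 21 from 30: 9 remains
subtract 8 from 9: 1 remains
subtract 1 from 1: 0 remains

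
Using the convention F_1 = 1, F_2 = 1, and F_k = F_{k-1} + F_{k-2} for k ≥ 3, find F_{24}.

46368

Iterating the recurrence up to F_{17} = 1597 and F_{16} = 987:
F_{18} = F_{17} + F_{16} = 1597 + 987 = 2584
F_{19} = F_{18} + F_{17} = 2584 + 1597 = 4181
F_{20} = F_{19} + F_{18} = 4181 + 2584 = 6765
F_{21} = F_{20} + F_{19} = 6765 + 4181 = 10946
F_{22} = F_{21} + F_{20} = 10946 + 6765 = 17711
F_{23} = F_{22} + F_{21} = 17711 + 10946 = 28657
F_{24} = F_{23} + F_{22} = 28657 + 17711 = 46368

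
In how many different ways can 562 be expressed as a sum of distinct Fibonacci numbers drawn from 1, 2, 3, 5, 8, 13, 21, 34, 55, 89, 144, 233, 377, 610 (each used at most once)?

562 = 377+144+34+5+2 = 377+144+21+13+5+2 = 377+89+55+34+5+2 = … (3 more), for 6 in all.

6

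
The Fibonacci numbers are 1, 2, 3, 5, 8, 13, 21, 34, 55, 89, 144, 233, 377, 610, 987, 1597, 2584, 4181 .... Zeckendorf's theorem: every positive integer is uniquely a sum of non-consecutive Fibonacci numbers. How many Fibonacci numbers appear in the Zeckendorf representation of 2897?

Repeatedly subtract the largest Fibonacci number that fits:
2897 − 2584 = 313
313 − 233 = 80
80 − 55 = 25
25 − 21 = 4
4 − 3 = 1
1 − 1 = 0
2897 = 2584 + 233 + 55 + 21 + 3 + 1, which has 6 terms.

6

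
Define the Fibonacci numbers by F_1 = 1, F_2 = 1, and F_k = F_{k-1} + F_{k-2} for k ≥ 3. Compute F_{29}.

Iterating the recurrence up to F_{21} = 10946 and F_{20} = 6765:
F_{22} = F_{21} + F_{20} = 10946 + 6765 = 17711
F_{23} = F_{22} + F_{21} = 17711 + 10946 = 28657
F_{24} = F_{23} + F_{22} = 28657 + 17711 = 46368
F_{25} = F_{24} + F_{23} = 46368 + 28657 = 75025
F_{26} = F_{25} + F_{24} = 75025 + 46368 = 121393
F_{27} = F_{26} + F_{25} = 121393 + 75025 = 196418
F_{28} = F_{27} + F_{26} = 196418 + 121393 = 317811
F_{29} = F_{28} + F_{27} = 317811 + 196418 = 514229

514229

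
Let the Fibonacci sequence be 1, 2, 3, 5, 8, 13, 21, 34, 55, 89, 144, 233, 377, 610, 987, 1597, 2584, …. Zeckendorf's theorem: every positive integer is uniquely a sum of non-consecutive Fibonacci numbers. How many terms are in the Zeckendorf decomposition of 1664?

5

Greedily peel off the largest Fibonacci term at each step:
1597 ≤ 1664 < 2584, so take 1597; remainder 67
55 ≤ 67 < 89, so take 55; remainder 12
8 ≤ 12 < 13, so take 8; remainder 4
3 ≤ 4 < 5, so take 3; remainder 1
1 ≤ 1 < 2, so take 1; remainder 0
1664 = 1597 + 55 + 8 + 3 + 1, which has 5 terms.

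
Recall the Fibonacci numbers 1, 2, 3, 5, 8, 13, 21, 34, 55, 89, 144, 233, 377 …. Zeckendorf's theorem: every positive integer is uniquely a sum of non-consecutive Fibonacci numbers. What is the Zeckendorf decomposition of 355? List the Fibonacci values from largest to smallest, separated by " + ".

233 + 89 + 21 + 8 + 3 + 1

take 233 (≤ 355); 355 − 233 = 122
take 89 (≤ 122); 122 − 89 = 33
take 21 (≤ 33); 33 − 21 = 12
take 8 (≤ 12); 12 − 8 = 4
take 3 (≤ 4); 4 − 3 = 1
take 1 (≤ 1); 1 − 1 = 0
So 355 = 233 + 89 + 21 + 8 + 3 + 1, with no two terms consecutive in the sequence.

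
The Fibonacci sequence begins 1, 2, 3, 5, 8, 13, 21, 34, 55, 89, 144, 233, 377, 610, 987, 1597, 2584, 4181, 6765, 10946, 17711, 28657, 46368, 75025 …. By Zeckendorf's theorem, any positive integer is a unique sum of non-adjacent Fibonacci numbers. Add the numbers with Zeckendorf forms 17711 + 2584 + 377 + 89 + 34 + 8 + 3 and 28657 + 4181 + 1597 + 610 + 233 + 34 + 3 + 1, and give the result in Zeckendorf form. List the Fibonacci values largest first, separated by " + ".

46368 + 6765 + 2584 + 377 + 21 + 5 + 2

The two numbers are 20806 and 35316, so their sum is 56122.
largest Fibonacci ≤ 56122 is 46368; 56122 − 46368 = 9754
largest Fibonacci ≤ 9754 is 6765; 9754 − 6765 = 2989
largest Fibonacci ≤ 2989 is 2584; 2989 − 2584 = 405
largest Fibonacci ≤ 405 is 377; 405 − 377 = 28
largest Fibonacci ≤ 28 is 21; 28 − 21 = 7
largest Fibonacci ≤ 7 is 5; 7 − 5 = 2
largest Fibonacci ≤ 2 is 2; 2 − 2 = 0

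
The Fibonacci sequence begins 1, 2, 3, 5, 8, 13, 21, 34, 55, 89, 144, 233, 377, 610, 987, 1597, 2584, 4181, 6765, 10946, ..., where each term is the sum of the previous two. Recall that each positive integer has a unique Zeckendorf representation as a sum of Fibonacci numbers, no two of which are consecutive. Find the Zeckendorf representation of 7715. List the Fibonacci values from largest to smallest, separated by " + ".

6765 + 610 + 233 + 89 + 13 + 5

Greedily peel off the largest Fibonacci term at each step:
take 6765 (≤ 7715); 7715 − 6765 = 950
take 610 (≤ 950); 950 − 610 = 340
take 233 (≤ 340); 340 − 233 = 107
take 89 (≤ 107); 107 − 89 = 18
take 13 (≤ 18); 18 − 13 = 5
take 5 (≤ 5); 5 − 5 = 0
So 7715 = 6765 + 610 + 233 + 89 + 13 + 5, with no two terms consecutive in the sequence.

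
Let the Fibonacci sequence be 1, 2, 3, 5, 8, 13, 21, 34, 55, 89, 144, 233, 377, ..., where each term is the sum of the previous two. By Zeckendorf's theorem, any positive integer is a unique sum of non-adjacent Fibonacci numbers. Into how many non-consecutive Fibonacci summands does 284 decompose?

5

284: greatest Fibonacci not exceeding it is 233, leaving 51
51: greatest Fibonacci not exceeding it is 34, leaving 17
17: greatest Fibonacci not exceeding it is 13, leaving 4
4: greatest Fibonacci not exceeding it is 3, leaving 1
1: greatest Fibonacci not exceeding it is 1, leaving 0
284 = 233 + 34 + 13 + 3 + 1, which has 5 terms.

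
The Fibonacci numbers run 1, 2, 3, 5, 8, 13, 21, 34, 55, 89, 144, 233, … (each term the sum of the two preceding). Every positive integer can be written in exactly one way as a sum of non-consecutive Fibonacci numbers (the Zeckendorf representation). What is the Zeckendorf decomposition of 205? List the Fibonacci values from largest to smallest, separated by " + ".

subtract 144 from 205: 61 remains
subtract 55 from 61: 6 remains
subtract 5 from 6: 1 remains
subtract 1 from 1: 0 remains
So 205 = 144 + 55 + 5 + 1, with no two terms consecutive in the sequence.

144 + 55 + 5 + 1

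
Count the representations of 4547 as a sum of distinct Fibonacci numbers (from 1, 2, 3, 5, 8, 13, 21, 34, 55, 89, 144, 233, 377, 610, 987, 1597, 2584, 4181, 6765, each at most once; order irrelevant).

26

Starting from the Zeckendorf form and repeatedly splitting a term F_k into F_{k−1} + F_{k−2} (when neither is already used) reaches every representation.
4547 = 4181+233+89+34+8+2 = 4181+233+89+34+5+3+2 = 4181+233+89+21+13+8+2 = 2584+1597+233+89+34+8+2 = … (22 more), for 26 in all.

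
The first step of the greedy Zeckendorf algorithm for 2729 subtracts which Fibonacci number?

2584 ≤ 2729 < 4181, so the largest Fibonacci number not exceeding 2729 is 2584.

2584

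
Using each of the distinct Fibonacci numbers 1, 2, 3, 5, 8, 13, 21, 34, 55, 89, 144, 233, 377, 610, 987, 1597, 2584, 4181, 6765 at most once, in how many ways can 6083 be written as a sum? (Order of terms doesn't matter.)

32

Each representation comes from the Zeckendorf form by replacing some F_k with F_{k−1} + F_{k−2} where possible.
6083 = 4181+1597+233+55+13+3+1 = 4181+1597+233+55+8+5+3+1 = 4181+1597+233+34+21+13+3+1 = 4181+1597+144+89+55+13+3+1 = 4181+987+610+233+55+13+3+1 = … (27 more), for 32 in all.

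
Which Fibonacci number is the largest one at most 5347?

4181 ≤ 5347 < 6765, so the largest Fibonacci number not exceeding 5347 is 4181.

4181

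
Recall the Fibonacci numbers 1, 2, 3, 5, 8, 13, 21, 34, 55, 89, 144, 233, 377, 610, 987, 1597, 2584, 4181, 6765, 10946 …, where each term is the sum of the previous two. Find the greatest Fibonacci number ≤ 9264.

6765 ≤ 9264 < 10946, so the largest Fibonacci number not exceeding 9264 is 6765.

6765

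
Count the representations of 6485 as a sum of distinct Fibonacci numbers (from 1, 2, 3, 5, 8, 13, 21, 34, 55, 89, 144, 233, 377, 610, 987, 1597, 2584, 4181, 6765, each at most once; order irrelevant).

Starting from the Zeckendorf form and repeatedly splitting a term F_k into F_{k−1} + F_{k−2} (when neither is already used) reaches every representation.
6485 = 4181+1597+610+89+8 = 4181+1597+610+89+5+3 = 4181+1597+610+55+34+8 = … (51 more), for 54 in all.

54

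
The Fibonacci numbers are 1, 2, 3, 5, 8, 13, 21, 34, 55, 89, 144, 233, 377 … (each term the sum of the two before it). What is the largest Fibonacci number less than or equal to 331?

233

233 ≤ 331 < 377, so the largest Fibonacci number not exceeding 331 is 233.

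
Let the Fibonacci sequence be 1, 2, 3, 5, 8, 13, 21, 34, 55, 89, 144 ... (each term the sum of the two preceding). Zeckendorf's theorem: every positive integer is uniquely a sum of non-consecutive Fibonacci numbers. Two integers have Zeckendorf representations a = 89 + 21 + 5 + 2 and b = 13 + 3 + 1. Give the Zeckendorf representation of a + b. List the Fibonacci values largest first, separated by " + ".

89 + 34 + 8 + 3

The two numbers are 117 and 17, so their sum is 134.
Greedily peel off the largest Fibonacci term at each step:
134: greatest Fibonacci not exceeding it is 89, leaving 45
45: greatest Fibonacci not exceeding it is 34, leaving 11
11: greatest Fibonacci not exceeding it is 8, leaving 3
3: greatest Fibonacci not exceeding it is 3, leaving 0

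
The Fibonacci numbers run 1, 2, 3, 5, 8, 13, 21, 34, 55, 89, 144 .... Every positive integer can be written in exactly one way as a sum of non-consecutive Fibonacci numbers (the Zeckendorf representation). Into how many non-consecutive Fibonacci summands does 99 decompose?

99: greatest Fibonacci not exceeding it is 89, leaving 10
10: greatest Fibonacci not exceeding it is 8, leaving 2
2: greatest Fibonacci not exceeding it is 2, leaving 0
99 = 89 + 8 + 2, which has 3 terms.

3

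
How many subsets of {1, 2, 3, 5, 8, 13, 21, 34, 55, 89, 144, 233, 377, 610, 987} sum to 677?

677 = 610+55+8+3+1 = 610+34+21+8+3+1 = 377+233+55+8+3+1 = … (3 more), for 6 in all.

6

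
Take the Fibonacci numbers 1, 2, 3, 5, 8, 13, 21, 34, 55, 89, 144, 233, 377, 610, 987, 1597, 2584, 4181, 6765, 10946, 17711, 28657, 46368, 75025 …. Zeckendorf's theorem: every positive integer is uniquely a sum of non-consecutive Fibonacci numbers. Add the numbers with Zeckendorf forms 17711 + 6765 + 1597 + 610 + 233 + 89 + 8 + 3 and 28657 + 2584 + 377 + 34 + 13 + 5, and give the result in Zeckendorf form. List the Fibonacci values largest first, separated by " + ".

The two numbers are 27016 and 31670, so their sum is 58686.
largest Fibonacci ≤ 58686 is 46368; 58686 − 46368 = 12318
largest Fibonacci ≤ 12318 is 10946; 12318 − 10946 = 1372
largest Fibonacci ≤ 1372 is 987; 1372 − 987 = 385
largest Fibonacci ≤ 385 is 377; 385 − 377 = 8
largest Fibonacci ≤ 8 is 8; 8 − 8 = 0

46368 + 10946 + 987 + 377 + 8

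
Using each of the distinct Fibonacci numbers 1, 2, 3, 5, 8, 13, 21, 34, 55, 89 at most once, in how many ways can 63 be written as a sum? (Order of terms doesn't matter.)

63 = 55+8 = 55+5+3 = 34+21+8 = 55+5+2+1 = 34+21+5+3 = … (3 more), for 8 in all.

8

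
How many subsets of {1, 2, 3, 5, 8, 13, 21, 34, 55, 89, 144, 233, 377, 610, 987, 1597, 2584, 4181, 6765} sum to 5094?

5094 = 4181+610+233+55+13+2 = 4181+610+233+55+8+5+2 = 4181+610+233+34+21+13+2 = 4181+610+144+89+55+13+2 = 2584+1597+610+233+55+13+2 = … (23 more), for 28 in all.

28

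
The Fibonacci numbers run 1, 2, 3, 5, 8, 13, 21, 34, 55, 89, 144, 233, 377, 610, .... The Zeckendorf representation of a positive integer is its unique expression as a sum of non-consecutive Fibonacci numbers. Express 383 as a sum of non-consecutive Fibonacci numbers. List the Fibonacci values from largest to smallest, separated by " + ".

subtract 377 from 383: 6 remains
subtract 5 from 6: 1 remains
subtract 1 from 1: 0 remains
So 383 = 377 + 5 + 1, with no two terms consecutive in the sequence.

377 + 5 + 1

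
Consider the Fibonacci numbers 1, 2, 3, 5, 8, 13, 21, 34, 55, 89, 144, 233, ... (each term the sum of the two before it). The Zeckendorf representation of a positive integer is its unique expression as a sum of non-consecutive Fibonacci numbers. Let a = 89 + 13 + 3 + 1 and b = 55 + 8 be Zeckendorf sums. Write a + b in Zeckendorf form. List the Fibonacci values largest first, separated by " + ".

144 + 21 + 3 + 1

The two numbers are 106 and 63, so their sum is 169.
subtract 144 from 169: 25 remains
subtract 21 from 25: 4 remains
subtract 3 from 4: 1 remains
subtract 1 from 1: 0 remains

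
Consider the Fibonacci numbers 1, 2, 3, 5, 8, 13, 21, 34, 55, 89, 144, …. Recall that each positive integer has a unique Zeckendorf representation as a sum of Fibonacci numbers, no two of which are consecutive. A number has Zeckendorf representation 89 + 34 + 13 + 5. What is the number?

141

89 + 34 + 13 + 5 = 141.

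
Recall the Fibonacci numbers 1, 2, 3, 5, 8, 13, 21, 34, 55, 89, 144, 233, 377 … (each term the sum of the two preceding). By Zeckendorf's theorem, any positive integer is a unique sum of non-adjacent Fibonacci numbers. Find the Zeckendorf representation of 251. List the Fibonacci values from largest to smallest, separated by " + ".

233 + 13 + 5

Greedy algorithm:
subtract 233 from 251: 18 remains
subtract 13 from 18: 5 remains
subtract 5 from 5: 0 remains
So 251 = 233 + 13 + 5, with no two terms consecutive in the sequence.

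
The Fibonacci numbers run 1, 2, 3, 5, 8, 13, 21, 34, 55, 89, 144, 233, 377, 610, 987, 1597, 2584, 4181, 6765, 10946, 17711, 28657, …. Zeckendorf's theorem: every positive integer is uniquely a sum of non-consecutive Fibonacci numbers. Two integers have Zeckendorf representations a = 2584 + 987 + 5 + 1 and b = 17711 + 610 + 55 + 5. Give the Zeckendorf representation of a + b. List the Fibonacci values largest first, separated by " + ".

The two numbers are 3577 and 18381, so their sum is 21958.
Repeatedly subtract the largest Fibonacci number that fits:
17711 ≤ 21958 < 28657, so take 17711; remainder 4247
4181 ≤ 4247 < 6765, so take 4181; remainder 66
55 ≤ 66 < 89, so take 55; remainder 11
8 ≤ 11 < 13, so take 8; remainder 3
3 ≤ 3 < 5, so take 3; remainder 0

17711 + 4181 + 55 + 8 + 3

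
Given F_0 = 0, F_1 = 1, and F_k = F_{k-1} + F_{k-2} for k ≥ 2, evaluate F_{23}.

Iterating the recurrence up to F_{17} = 1597 and F_{16} = 987:
F_{18} = F_{17} + F_{16} = 1597 + 987 = 2584
F_{19} = F_{18} + F_{17} = 2584 + 1597 = 4181
F_{20} = F_{19} + F_{18} = 4181 + 2584 = 6765
F_{21} = F_{20} + F_{19} = 6765 + 4181 = 10946
F_{22} = F_{21} + F_{20} = 10946 + 6765 = 17711
F_{23} = F_{22} + F_{21} = 17711 + 10946 = 28657

28657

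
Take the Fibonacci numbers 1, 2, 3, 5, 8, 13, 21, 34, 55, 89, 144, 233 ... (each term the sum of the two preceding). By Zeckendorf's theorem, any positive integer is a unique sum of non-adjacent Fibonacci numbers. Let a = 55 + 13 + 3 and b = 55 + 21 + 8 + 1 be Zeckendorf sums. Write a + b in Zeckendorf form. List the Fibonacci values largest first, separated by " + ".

The two numbers are 71 and 85, so their sum is 156.
Greedy algorithm:
144 ≤ 156 < 233, so take 144; remainder 12
8 ≤ 12 < 13, so take 8; remainder 4
3 ≤ 4 < 5, so take 3; remainder 1
1 ≤ 1 < 2, so take 1; remainder 0

144 + 8 + 3 + 1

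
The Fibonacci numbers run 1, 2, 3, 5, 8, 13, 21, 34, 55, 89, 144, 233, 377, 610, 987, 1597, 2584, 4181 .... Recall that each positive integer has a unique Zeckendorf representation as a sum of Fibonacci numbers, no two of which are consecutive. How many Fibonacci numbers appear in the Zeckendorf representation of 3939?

3939: greatest Fibonacci not exceeding it is 2584, leaving 1355
1355: greatest Fibonacci not exceeding it is 987, leaving 368
368: greatest Fibonacci not exceeding it is 233, leaving 135
135: greatest Fibonacci not exceeding it is 89, leaving 46
46: greatest Fibonacci not exceeding it is 34, leaving 12
12: greatest Fibonacci not exceeding it is 8, leaving 4
4: greatest Fibonacci not exceeding it is 3, leaving 1
1: greatest Fibonacci not exceeding it is 1, leaving 0
3939 = 2584 + 987 + 233 + 89 + 34 + 8 + 3 + 1, which has 8 terms.

8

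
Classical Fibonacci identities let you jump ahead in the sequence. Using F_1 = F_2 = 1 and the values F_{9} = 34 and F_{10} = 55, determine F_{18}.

2584

By the doubling identity F_{2k} = F_k(2F_{k+1} − F_k): F_{18} = 34·(2·55 − 34) = 34·76 = 2584.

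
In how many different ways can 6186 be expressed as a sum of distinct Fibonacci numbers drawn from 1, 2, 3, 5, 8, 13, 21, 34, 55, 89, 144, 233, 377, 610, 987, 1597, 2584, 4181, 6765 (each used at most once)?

30

Each representation comes from the Zeckendorf form by replacing some F_k with F_{k−1} + F_{k−2} where possible.
6186 = 4181+1597+377+21+8+2 = 4181+1597+377+21+5+3+2 = 4181+1597+233+144+21+8+2 = 4181+987+610+377+21+8+2 = 4181+1597+377+13+8+5+3+2 = … (25 more), for 30 in all.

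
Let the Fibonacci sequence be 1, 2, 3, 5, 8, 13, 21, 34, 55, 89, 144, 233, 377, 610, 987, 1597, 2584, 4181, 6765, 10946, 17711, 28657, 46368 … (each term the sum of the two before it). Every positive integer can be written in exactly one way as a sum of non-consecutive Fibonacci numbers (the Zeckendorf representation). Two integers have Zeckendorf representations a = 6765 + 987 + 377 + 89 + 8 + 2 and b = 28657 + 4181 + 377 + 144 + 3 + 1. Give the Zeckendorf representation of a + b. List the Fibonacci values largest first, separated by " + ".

28657 + 10946 + 1597 + 377 + 13 + 1

The two numbers are 8228 and 33363, so their sum is 41591.
28657 ≤ 41591 < 46368, so take 28657; remainder 12934
10946 ≤ 12934 < 17711, so take 10946; remainder 1988
1597 ≤ 1988 < 2584, so take 1597; remainder 391
377 ≤ 391 < 610, so take 377; remainder 14
13 ≤ 14 < 21, so take 13; remainder 1
1 ≤ 1 < 2, so take 1; remainder 0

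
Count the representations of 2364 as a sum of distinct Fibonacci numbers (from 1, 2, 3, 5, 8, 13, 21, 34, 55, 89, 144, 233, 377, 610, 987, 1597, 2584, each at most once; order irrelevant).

Starting from the Zeckendorf form and repeatedly splitting a term F_k into F_{k−1} + F_{k−2} (when neither is already used) reaches every representation.
2364 = 1597+610+144+13 = 1597+610+144+8+5 = 1597+610+89+55+13 = … (24 more), for 27 in all.

27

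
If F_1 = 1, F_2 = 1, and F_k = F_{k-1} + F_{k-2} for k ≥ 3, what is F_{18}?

Iterating the recurrence up to F_{14} = 377 and F_{13} = 233:
F_{15} = F_{14} + F_{13} = 377 + 233 = 610
F_{16} = F_{15} + F_{14} = 610 + 377 = 987
F_{17} = F_{16} + F_{15} = 987 + 610 = 1597
F_{18} = F_{17} + F_{16} = 1597 + 987 = 2584

2584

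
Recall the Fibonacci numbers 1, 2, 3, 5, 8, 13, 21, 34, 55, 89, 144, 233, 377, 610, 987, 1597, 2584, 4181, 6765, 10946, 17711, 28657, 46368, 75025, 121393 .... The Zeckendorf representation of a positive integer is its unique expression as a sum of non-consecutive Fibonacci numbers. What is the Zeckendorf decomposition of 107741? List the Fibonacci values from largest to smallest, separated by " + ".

75025 + 28657 + 2584 + 987 + 377 + 89 + 21 + 1

107741 − 75025 = 32716
32716 − 28657 = 4059
4059 − 2584 = 1475
1475 − 987 = 488
488 − 377 = 111
111 − 89 = 22
22 − 21 = 1
1 − 1 = 0
So 107741 = 75025 + 28657 + 2584 + 987 + 377 + 89 + 21 + 1, with no two terms consecutive in the sequence.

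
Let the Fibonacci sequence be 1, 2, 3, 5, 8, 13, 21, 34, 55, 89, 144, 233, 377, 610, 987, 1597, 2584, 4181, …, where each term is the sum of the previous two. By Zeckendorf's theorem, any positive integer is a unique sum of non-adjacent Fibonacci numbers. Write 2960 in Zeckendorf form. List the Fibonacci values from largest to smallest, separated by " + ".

2584 + 233 + 89 + 34 + 13 + 5 + 2

Repeatedly subtract the largest Fibonacci number that fits:
2960 − 2584 = 376
376 − 233 = 143
143 − 89 = 54
54 − 34 = 20
20 − 13 = 7
7 − 5 = 2
2 − 2 = 0
So 2960 = 2584 + 233 + 89 + 34 + 13 + 5 + 2, with no two terms consecutive in the sequence.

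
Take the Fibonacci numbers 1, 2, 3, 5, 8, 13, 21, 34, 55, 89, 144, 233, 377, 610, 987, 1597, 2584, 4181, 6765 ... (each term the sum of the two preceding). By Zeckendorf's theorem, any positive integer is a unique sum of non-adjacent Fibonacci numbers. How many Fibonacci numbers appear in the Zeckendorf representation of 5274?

6

Greedy algorithm:
4181 ≤ 5274 < 6765, so take 4181; remainder 1093
987 ≤ 1093 < 1597, so take 987; remainder 106
89 ≤ 106 < 144, so take 89; remainder 17
13 ≤ 17 < 21, so take 13; remainder 4
3 ≤ 4 < 5, so take 3; remainder 1
1 ≤ 1 < 2, so take 1; remainder 0
5274 = 4181 + 987 + 89 + 13 + 3 + 1, which has 6 terms.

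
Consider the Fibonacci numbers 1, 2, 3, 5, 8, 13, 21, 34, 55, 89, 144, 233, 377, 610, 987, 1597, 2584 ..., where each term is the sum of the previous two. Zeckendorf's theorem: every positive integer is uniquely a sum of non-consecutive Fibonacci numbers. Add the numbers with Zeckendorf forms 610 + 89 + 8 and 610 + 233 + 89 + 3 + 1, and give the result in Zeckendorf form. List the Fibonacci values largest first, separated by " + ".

The two numbers are 707 and 936, so their sum is 1643.
Greedily peel off the largest Fibonacci term at each step:
1597 ≤ 1643 < 2584, so take 1597; remainder 46
34 ≤ 46 < 55, so take 34; remainder 12
8 ≤ 12 < 13, so take 8; remainder 4
3 ≤ 4 < 5, so take 3; remainder 1
1 ≤ 1 < 2, so take 1; remainder 0

1597 + 34 + 8 + 3 + 1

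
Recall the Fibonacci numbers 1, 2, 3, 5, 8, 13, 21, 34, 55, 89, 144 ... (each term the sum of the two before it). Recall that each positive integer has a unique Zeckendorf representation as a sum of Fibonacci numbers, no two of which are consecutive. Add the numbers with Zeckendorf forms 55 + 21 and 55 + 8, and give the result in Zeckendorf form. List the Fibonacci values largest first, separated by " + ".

89 + 34 + 13 + 3

The two numbers are 76 and 63, so their sum is 139.
139 − 89 = 50
50 − 34 = 16
16 − 13 = 3
3 − 3 = 0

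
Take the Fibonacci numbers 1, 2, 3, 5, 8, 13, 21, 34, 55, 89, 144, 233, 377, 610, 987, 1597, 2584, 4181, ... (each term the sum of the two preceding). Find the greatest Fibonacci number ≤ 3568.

2584 ≤ 3568 < 4181, so the largest Fibonacci number not exceeding 3568 is 2584.

2584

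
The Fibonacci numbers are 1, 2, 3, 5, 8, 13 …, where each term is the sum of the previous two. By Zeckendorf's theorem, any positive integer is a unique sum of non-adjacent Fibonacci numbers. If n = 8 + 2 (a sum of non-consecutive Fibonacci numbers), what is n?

8 + 2 = 10.

10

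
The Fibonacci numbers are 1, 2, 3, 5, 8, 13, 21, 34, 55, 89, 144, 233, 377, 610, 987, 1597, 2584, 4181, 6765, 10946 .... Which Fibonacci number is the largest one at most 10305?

6765 ≤ 10305 < 10946, so the largest Fibonacci number not exceeding 10305 is 6765.

6765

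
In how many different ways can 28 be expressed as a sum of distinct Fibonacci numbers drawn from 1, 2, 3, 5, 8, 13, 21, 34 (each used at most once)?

28 = 21+5+2 = 13+8+5+2 — 2 representations.

2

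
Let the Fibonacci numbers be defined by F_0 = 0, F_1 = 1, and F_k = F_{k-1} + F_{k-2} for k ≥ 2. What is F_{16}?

987

Iterating the recurrence up to F_{11} = 89 and F_{10} = 55:
F_{12} = F_{11} + F_{10} = 89 + 55 = 144
F_{13} = F_{12} + F_{11} = 144 + 89 = 233
F_{14} = F_{13} + F_{12} = 233 + 144 = 377
F_{15} = F_{14} + F_{13} = 377 + 233 = 610
F_{16} = F_{15} + F_{14} = 610 + 377 = 987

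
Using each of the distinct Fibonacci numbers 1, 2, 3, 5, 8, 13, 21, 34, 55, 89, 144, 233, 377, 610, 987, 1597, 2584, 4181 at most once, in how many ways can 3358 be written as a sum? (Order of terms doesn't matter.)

12

Each representation comes from the Zeckendorf form by replacing some F_k with F_{k−1} + F_{k−2} where possible.
3358 = 2584+610+144+13+5+2 = 2584+610+89+55+13+5+2 = 2584+377+233+144+13+5+2 = … (9 more), for 12 in all.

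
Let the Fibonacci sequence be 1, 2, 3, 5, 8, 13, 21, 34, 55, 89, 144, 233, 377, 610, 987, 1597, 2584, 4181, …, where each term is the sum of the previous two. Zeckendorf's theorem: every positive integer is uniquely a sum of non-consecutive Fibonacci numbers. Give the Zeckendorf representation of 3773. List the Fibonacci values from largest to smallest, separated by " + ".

subtract 2584 from 3773: 1189 remains
subtract 987 from 1189: 202 remains
subtract 144 from 202: 58 remains
subtract 55 from 58: 3 remains
subtract 3 from 3: 0 remains
So 3773 = 2584 + 987 + 144 + 55 + 3, with no two terms consecutive in the sequence.

2584 + 987 + 144 + 55 + 3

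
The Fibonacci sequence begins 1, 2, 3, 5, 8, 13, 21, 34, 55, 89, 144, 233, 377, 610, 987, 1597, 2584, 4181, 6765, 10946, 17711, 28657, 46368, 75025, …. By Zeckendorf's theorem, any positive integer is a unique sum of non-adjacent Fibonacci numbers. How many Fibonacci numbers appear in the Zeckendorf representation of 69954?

6

Greedy algorithm:
69954: greatest Fibonacci not exceeding it is 46368, leaving 23586
23586: greatest Fibonacci not exceeding it is 17711, leaving 5875
5875: greatest Fibonacci not exceeding it is 4181, leaving 1694
1694: greatest Fibonacci not exceeding it is 1597, leaving 97
97: greatest Fibonacci not exceeding it is 89, leaving 8
8: greatest Fibonacci not exceeding it is 8, leaving 0
69954 = 46368 + 17711 + 4181 + 1597 + 89 + 8, which has 6 terms.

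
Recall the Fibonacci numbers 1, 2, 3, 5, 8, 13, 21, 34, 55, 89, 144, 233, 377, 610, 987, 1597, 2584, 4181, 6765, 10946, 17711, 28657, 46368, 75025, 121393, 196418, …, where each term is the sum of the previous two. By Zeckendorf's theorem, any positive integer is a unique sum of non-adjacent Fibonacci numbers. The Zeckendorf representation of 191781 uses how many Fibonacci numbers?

9

take 121393 (≤ 191781); 191781 − 121393 = 70388
take 46368 (≤ 70388); 70388 − 46368 = 24020
take 17711 (≤ 24020); 24020 − 17711 = 6309
take 4181 (≤ 6309); 6309 − 4181 = 2128
take 1597 (≤ 2128); 2128 − 1597 = 531
take 377 (≤ 531); 531 − 377 = 154
take 144 (≤ 154); 154 − 144 = 10
take 8 (≤ 10); 10 − 8 = 2
take 2 (≤ 2); 2 − 2 = 0
191781 = 121393 + 46368 + 17711 + 4181 + 1597 + 377 + 144 + 8 + 2, which has 9 terms.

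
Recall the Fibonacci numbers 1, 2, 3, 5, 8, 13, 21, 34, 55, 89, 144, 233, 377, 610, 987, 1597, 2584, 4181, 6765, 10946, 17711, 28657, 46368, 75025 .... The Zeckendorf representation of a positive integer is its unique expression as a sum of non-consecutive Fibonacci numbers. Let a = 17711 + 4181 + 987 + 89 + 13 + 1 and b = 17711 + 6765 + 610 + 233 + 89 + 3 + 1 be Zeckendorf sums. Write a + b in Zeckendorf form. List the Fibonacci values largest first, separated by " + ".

The two numbers are 22982 and 25412, so their sum is 48394.
take 46368 (≤ 48394); 48394 − 46368 = 2026
take 1597 (≤ 2026); 2026 − 1597 = 429
take 377 (≤ 429); 429 − 377 = 52
take 34 (≤ 52); 52 − 34 = 18
take 13 (≤ 18); 18 − 13 = 5
take 5 (≤ 5); 5 − 5 = 0

46368 + 1597 + 377 + 34 + 13 + 5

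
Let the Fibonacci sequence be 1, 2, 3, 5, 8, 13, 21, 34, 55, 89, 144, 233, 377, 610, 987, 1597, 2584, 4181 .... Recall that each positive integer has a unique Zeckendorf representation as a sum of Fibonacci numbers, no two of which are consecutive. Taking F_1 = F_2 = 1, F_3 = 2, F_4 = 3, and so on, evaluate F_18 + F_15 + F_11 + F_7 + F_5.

F_18 + F_15 + F_11 + F_7 + F_5 = 2584 + 610 + 89 + 13 + 5 = 3301.

3301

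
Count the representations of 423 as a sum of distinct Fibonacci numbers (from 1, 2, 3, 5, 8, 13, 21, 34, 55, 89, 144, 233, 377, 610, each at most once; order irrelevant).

6

Starting from the Zeckendorf form and repeatedly splitting a term F_k into F_{k−1} + F_{k−2} (when neither is already used) reaches every representation.
423 = 377+34+8+3+1 = 377+21+13+8+3+1 = 233+144+34+8+3+1 = … (3 more), for 6 in all.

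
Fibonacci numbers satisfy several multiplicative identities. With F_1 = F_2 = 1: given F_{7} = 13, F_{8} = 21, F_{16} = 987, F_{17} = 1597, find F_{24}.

By the addition formula F_{m+n} = F_m F_{n+1} + F_{m−1} F_n with m=8, n=16: F_{24} = 21·1597 + 13·987 = 33537 + 12831 = 46368.

46368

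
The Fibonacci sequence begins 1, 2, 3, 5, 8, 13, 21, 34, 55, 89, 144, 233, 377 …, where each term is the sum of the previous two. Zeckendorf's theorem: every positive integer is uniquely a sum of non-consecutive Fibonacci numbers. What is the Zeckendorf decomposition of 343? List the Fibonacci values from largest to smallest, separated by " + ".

subtract 233 from 343: 110 remains
subtract 89 from 110: 21 remains
subtract 21 from 21: 0 remains
So 343 = 233 + 89 + 21, with no two terms consecutive in the sequence.

233 + 89 + 21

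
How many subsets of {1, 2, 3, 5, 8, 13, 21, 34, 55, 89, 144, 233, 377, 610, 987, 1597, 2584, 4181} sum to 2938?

36

Each representation comes from the Zeckendorf form by replacing some F_k with F_{k−1} + F_{k−2} where possible.
2938 = 2584+233+89+21+8+3 = 2584+233+89+21+8+2+1 = 2584+233+55+34+21+8+3 = … (33 more), for 36 in all.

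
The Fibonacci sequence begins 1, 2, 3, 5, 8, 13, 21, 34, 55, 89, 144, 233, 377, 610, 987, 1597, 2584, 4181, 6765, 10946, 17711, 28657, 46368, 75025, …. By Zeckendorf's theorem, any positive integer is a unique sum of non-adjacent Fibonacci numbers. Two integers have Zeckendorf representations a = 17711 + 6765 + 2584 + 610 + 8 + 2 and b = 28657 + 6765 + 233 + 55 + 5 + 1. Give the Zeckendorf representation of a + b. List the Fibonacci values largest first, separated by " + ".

46368 + 10946 + 4181 + 1597 + 233 + 55 + 13 + 3

The two numbers are 27680 and 35716, so their sum is 63396.
Greedily peel off the largest Fibonacci term at each step:
63396 − 46368 = 17028
17028 − 10946 = 6082
6082 − 4181 = 1901
1901 − 1597 = 304
304 − 233 = 71
71 − 55 = 16
16 − 13 = 3
3 − 3 = 0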